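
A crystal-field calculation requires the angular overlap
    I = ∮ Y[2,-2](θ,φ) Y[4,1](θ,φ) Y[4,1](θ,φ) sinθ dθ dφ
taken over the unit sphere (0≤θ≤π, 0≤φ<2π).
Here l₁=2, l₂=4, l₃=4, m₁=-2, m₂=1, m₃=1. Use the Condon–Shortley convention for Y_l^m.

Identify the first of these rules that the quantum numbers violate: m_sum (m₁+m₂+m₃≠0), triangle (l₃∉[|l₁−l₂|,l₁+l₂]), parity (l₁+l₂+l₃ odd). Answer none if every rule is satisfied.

m₁+m₂+m₃ = -2 + 1 + 1 = 0  ✓
triangle: |2−4|=2 ≤ l₃=4 ≤ 2+4=6  ✓
parity: l₁+l₂+l₃ = 10 is even  ✓

none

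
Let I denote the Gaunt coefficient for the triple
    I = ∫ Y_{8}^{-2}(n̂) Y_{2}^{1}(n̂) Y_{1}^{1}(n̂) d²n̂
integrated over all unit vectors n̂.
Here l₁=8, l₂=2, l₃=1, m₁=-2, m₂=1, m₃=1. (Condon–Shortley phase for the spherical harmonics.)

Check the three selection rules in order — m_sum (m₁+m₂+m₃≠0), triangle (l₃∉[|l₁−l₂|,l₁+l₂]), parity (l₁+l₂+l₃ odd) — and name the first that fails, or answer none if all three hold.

azimuthal sum: -2 + 1 + 1 = 0  ✓
6 ≤ 1 ≤ 10 (triangle on l)  ✗
L = 8 + 2 + 1 = 11 (odd)

triangle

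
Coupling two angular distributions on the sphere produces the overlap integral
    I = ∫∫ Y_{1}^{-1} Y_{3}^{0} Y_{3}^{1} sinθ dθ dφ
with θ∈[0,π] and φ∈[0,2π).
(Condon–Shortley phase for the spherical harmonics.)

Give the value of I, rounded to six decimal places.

0.000000

l₁+l₂+l₃=7 is odd: 3j(l;000)=0 ⇒ I=0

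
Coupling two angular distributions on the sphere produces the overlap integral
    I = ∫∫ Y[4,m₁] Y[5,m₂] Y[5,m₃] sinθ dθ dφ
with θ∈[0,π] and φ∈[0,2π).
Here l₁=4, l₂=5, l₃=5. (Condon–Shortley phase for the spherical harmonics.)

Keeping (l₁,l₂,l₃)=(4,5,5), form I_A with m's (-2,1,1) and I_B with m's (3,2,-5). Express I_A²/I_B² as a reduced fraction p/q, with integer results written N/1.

l's match ⇒ only the (l;m) 3-j factors differ between A and B.
A: triangle coeff Δ(4,5,5) = 1/3153150; Σ_t [2,4]: t=2:+1/4608 t=3:−1/1296 t=4:+1/4608 = -7/20736; (3j)²=20/1287 [(4 5 5; -2 1 1)], sign=-1
B: triangle coeff Δ(4,5,5) = 1/3153150; Σ_t [1,1]: t=1:−1/103680 = -1/103680; (3j)²=7/429 [(4 5 5; 3 2 -5)], sign=-1
I_A²/I_B² = (20/1287)/(7/429) = 20/21

20/21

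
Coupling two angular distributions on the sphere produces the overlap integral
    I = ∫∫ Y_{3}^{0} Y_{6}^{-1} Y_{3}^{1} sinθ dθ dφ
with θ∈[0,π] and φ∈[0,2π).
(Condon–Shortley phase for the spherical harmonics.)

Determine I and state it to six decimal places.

-0.221775

Rules hold: Σm=0, L=12 even, 3≤3≤9.
N = 7·13·7 = 637
Δ = 6!·0!·6!/13! = 1/12012
Racah Σ t=3..3: t=3:−1/1296 = -1/1296
⇒ 3j(3 6 3; 0 0 0)² = 100/3003, sgn +1
Racah Σ t=3..3: t=3:−1/1728 = -1/1728
⇒ 3j(3 6 3; 0 -1 1)² = 25/858, sgn -1
4πI² = N·(3j₀)²·(3jₘ)² = 8750/14157
I = -1·√(0.618069/4π) = -0.22177545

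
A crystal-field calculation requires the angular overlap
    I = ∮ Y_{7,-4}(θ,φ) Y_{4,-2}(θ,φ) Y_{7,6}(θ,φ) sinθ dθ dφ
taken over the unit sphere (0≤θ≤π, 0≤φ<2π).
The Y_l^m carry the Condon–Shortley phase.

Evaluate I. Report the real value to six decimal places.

Rules hold: Σm=0, L=18 even, 3≤7≤11.
N = 15·9·15 = 2025
Δ = 4!·10!·4!/19! = 1/58198140
Racah Σ t=0..4: t=0:+1/17418240 t=1:−1/622080 t=2:+1/230400 t=3:−1/622080 t=4:+1/17418240 = 1/806400
⇒ 3j(7 4 7; 0 0 0)² = 2268/230945, sgn -1
Racah Σ t=1..2: t=1:−1/130636800 t=2:+1/34836480 = 11/522547200
⇒ 3j(7 4 7; -4 -2 6)² = 1331/81396, sgn -1
4πI² = N·(3j₀)²·(3jₘ)² = 441045/1356277
I = +1·√(0.325188/4π) = 0.16086528

0.160865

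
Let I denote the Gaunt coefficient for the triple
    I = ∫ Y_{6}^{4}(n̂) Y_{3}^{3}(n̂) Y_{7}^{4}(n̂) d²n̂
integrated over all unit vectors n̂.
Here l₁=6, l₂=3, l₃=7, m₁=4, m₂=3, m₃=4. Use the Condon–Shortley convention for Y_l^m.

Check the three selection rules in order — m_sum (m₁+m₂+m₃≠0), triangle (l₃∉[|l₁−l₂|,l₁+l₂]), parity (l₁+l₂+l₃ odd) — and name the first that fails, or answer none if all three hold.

Σmᵢ = 11  ✗
l₃∈[|l₁−l₂|,l₁+l₂]=[3,9], have l₃=7
Σlᵢ = 16 ⇒ even

m_sum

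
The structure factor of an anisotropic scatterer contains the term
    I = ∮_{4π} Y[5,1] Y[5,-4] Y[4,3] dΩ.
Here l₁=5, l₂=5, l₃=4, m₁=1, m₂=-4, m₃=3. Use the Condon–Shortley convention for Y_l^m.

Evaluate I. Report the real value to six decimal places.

m-sum 0 ✓  L=14 even ✓  0≤4≤10 ✓
Π(2lᵢ+1) = 11×11×9 = 1089
triangle coeff Δ(5,5,4) = 1/3153150
Σ_t [1,5]: t=1:−1/69120 t=2:+1/1728 t=3:−1/576 t=4:+1/1728 t=5:−1/69120 = -7/11520
(3j)²=2/143 [(5 5 4; 0 0 0)], sign=-1
Σ_t [0,1]: t=0:+1/103680 t=1:−1/17280 = -1/20736
(3j)²=10/429 [(5 5 4; 1 -4 3)], sign=+1
⇒ 4πI² = 60/169
I = (-1)√(60/169/(4π)) = -0.16808437

-0.168084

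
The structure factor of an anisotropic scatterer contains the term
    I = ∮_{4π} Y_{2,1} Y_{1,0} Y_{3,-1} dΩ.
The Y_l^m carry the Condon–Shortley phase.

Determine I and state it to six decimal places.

-0.233597

m-sum 0 ✓  L=6 even ✓  1≤3≤3 ✓
Π(2lᵢ+1) = 5×3×7 = 105
triangle coeff Δ(2,1,3) = 1/105
Σ_t [0,0]: t=0:+1/4 = 1/4
(3j)²=3/35 [(2 1 3; 0 0 0)], sign=-1
Σ_t [0,0]: t=0:+1/6 = 1/6
(3j)²=8/105 [(2 1 3; 1 0 -1)], sign=+1
⇒ 4πI² = 24/35
I = (-1)√(24/35/(4π)) = -0.23359668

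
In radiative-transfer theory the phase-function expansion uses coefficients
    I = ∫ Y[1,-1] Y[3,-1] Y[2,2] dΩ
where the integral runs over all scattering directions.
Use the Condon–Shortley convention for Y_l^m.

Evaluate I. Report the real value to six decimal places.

Checks pass: Σm=0; 6 even; l₃=2∈[2,4].
(2·1+1)(2·3+1)(2·2+1) = 105
Δ: 2! 0! 4! / 7! → 1/105
sum: t=1:−1/4 = -1/4
3j²(1 3 2; 0 0 0) = Δ·Π!·Σ² = 3/35  (sign -1)
sum: t=2:+1/48 = 1/48
3j²(1 3 2; -1 -1 2) = Δ·Π!·Σ² = 1/105  (sign +1)
combine: 4πI² = 105·3/35·1/105 = 3/35
take √, sign -1: I = -0.08258890

-0.082589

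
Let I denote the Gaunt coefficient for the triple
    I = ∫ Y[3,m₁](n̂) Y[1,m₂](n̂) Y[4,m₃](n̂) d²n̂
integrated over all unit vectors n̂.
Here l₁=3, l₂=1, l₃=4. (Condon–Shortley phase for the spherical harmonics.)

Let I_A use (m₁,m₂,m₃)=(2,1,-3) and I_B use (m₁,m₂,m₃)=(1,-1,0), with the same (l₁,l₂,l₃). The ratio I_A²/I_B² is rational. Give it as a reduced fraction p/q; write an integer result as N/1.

7/2

Shared (l₁,l₂,l₃)=(3,1,4): N and (l;000)² cancel in I_A²/I_B².
A: Δ = 0!·6!·2!/9! = 1/252; Racah Σ t=0..0: t=0:+1/240 = 1/240; ⇒ 3j(3 1 4; 2 1 -3)² = 1/12, sgn -1
B: Δ = 0!·6!·2!/9! = 1/252; Racah Σ t=0..0: t=0:+1/96 = 1/96; ⇒ 3j(3 1 4; 1 -1 0)² = 1/42, sgn +1
I_A²/I_B² = (1/12)/(1/42) = 7/2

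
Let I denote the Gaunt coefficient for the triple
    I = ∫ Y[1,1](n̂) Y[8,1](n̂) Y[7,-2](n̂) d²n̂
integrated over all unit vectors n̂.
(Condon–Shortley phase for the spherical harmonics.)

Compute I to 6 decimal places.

-0.140215

Rules hold: Σm=0, L=16 even, 7≤7≤9.
N = 3·17·15 = 765
Δ = 2!·0!·14!/17! = 1/2040
Racah Σ t=1..1: t=1:−1/25401600 = -1/25401600
⇒ 3j(1 8 7; 0 0 0)² = 8/255, sgn +1
Racah Σ t=0..0: t=0:+1/87091200 = 1/87091200
⇒ 3j(1 8 7; 1 1 -2)² = 7/680, sgn -1
4πI² = N·(3j₀)²·(3jₘ)² = 21/85
I = -1·√(0.247059/4π) = -0.14021525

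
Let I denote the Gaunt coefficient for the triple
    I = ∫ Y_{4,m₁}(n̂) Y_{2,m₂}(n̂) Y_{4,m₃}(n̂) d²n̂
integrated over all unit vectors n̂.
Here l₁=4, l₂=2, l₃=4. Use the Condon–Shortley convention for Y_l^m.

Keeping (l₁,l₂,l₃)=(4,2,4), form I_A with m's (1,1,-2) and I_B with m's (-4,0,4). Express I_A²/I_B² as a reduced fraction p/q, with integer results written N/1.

243/784

Same 4,2,4: normalisation and zero-m 3j drop out of the ratio.
A: Δ: 2! 6! 2! / 11! → 1/13860; sum: t=1:−1/96 t=2:+1/240 = -1/160; 3j²(4 2 4; 1 1 -2) = Δ·Π!·Σ² = 27/1540  (sign -1)
B: Δ: 2! 6! 2! / 11! → 1/13860; sum: t=2:+1/2880 = 1/2880; 3j²(4 2 4; -4 0 4) = Δ·Π!·Σ² = 28/495  (sign +1)
I_A²/I_B² = (27/1540)/(28/495) = 243/784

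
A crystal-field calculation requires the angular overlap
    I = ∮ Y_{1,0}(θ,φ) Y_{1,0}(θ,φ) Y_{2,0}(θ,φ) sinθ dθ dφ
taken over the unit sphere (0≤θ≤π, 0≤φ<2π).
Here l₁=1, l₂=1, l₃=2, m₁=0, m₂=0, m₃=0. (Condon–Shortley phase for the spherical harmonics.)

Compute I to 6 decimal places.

m-sum 0 ✓  L=4 even ✓  0≤2≤2 ✓
Π(2lᵢ+1) = 3×3×5 = 45
triangle coeff Δ(1,1,2) = 1/30
Σ_t [0,0]: t=0:+1/1 = 1/1
(3j)²=2/15 [(1 1 2; 0 0 0)], sign=+1
(m-triple is (0,0,0) — same symbol as above.)
⇒ 4πI² = 4/5
I = (+1)√(4/5/(4π)) = 0.25231325

0.252313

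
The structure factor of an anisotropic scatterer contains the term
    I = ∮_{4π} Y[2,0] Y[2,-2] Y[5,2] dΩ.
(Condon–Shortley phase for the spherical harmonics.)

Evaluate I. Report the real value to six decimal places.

0.000000

triangle: need 0≤l₃≤4, have 5; I=0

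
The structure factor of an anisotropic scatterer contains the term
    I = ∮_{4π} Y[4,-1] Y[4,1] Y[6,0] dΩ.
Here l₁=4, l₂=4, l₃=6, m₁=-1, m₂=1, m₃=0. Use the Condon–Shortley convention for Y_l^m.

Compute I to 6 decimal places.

0.007113

m-sum 0 ✓  L=14 even ✓  0≤6≤8 ✓
Π(2lᵢ+1) = 9×9×13 = 1053
triangle coeff Δ(4,4,6) = 1/1261260
Σ_t [0,2]: t=0:+1/4608 t=1:−1/1296 t=2:+1/4608 = -7/20736
(3j)²=20/1287 [(4 4 6; 0 0 0)], sign=-1
Σ_t [0,2]: t=0:+1/28800 t=1:−1/2304 t=2:+1/2592 = -7/518400
(3j)²=1/25740 [(4 4 6; -1 1 0)], sign=-1
⇒ 4πI² = 1/1573
I = (+1)√(1/1573/(4π)) = 0.00711264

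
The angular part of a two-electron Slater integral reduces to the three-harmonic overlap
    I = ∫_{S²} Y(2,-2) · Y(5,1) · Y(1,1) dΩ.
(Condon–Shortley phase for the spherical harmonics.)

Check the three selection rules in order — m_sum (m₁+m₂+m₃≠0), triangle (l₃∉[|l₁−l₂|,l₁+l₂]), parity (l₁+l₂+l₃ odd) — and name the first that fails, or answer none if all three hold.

triangle

azimuthal sum: -2 + 1 + 1 = 0  ✓
3 ≤ 1 ≤ 7 (triangle on l)  ✗
L = 2 + 5 + 1 = 8 (even)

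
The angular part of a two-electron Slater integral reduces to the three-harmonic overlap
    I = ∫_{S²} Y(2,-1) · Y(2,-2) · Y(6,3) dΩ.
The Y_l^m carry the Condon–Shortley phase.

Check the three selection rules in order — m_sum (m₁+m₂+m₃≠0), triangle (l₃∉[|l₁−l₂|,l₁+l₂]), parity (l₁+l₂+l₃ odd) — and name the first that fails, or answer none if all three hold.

triangle

Σmᵢ = 0  ✓
l₃∈[|l₁−l₂|,l₁+l₂]=[0,4], have l₃=6  ✗
Σlᵢ = 10 ⇒ even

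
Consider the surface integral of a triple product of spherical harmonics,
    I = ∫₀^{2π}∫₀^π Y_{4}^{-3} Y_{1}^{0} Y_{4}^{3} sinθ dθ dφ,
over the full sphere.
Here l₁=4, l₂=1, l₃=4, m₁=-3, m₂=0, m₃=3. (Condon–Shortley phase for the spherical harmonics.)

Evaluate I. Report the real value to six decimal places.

l₁+l₂+l₃=9 is odd: 3j(l;000)=0 ⇒ I=0

0.000000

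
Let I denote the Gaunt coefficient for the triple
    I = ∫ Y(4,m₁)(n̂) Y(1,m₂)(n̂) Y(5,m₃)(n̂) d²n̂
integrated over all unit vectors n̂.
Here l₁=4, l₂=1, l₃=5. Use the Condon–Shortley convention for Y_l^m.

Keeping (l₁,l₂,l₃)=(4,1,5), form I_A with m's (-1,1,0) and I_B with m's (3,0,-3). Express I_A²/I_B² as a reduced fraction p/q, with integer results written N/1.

5/8

l's match ⇒ only the (l;m) 3-j factors differ between A and B.
A: triangle coeff Δ(4,1,5) = 1/495; Σ_t [0,0]: t=0:+1/1440 = 1/1440; (3j)²=2/99 [(4 1 5; -1 1 0)], sign=-1
B: triangle coeff Δ(4,1,5) = 1/495; Σ_t [0,0]: t=0:+1/5040 = 1/5040; (3j)²=16/495 [(4 1 5; 3 0 -3)], sign=+1
I_A²/I_B² = (2/99)/(16/495) = 5/8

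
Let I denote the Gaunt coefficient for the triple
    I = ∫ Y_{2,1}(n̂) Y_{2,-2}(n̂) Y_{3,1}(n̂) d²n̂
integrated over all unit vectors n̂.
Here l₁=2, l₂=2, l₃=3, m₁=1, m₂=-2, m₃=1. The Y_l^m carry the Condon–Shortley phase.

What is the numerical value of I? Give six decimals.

l₁+l₂+l₃=7 is odd: 3j(l;000)=0 ⇒ I=0

0.000000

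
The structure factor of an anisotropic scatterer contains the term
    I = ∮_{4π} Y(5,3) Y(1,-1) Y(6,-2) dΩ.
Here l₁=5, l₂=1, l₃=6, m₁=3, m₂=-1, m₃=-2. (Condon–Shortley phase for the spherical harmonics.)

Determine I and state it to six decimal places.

0.100084

Rules hold: Σm=0, L=12 even, 4≤6≤6.
N = 11·3·13 = 429
Δ = 0!·10!·2!/13! = 1/858
Racah Σ t=0..0: t=0:+1/14400 = 1/14400
⇒ 3j(5 1 6; 0 0 0)² = 6/143, sgn +1
Racah Σ t=0..0: t=0:+1/161280 = 1/161280
⇒ 3j(5 1 6; 3 -1 -2)² = 1/143, sgn +1
4πI² = N·(3j₀)²·(3jₘ)² = 18/143
I = +1·√(0.125874/4π) = 0.10008369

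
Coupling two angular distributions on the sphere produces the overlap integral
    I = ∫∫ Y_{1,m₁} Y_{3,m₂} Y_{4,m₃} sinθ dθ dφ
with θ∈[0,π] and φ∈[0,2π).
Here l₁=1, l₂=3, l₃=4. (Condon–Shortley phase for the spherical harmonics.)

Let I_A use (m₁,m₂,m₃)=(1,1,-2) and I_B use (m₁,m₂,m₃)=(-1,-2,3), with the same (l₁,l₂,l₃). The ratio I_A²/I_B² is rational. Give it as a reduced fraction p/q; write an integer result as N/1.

5/7

Shared (l₁,l₂,l₃)=(1,3,4): N and (l;000)² cancel in I_A²/I_B².
A: Δ = 0!·2!·6!/9! = 1/252; Racah Σ t=0..0: t=0:+1/96 = 1/96; ⇒ 3j(1 3 4; 1 1 -2)² = 5/84, sgn +1
B: Δ = 0!·2!·6!/9! = 1/252; Racah Σ t=0..0: t=0:+1/240 = 1/240; ⇒ 3j(1 3 4; -1 -2 3)² = 1/12, sgn -1
I_A²/I_B² = (5/84)/(1/12) = 5/7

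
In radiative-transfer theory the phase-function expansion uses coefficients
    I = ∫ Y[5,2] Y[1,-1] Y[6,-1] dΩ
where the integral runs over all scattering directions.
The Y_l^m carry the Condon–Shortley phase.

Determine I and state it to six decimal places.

Rules hold: Σm=0, L=12 even, 4≤6≤6.
N = 11·3·13 = 429
Δ = 0!·10!·2!/13! = 1/858
Racah Σ t=0..0: t=0:+1/14400 = 1/14400
⇒ 3j(5 1 6; 0 0 0)² = 6/143, sgn +1
Racah Σ t=0..0: t=0:+1/60480 = 1/60480
⇒ 3j(5 1 6; 2 -1 -1)² = 5/429, sgn -1
4πI² = N·(3j₀)²·(3jₘ)² = 30/143
I = -1·√(0.20979/4π) = -0.12920749

-0.129207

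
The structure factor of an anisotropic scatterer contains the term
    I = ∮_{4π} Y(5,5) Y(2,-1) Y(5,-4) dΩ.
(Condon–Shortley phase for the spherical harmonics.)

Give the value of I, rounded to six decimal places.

-0.187924

Rules hold: Σm=0, L=12 even, 3≤5≤7.
N = 11·5·11 = 605
Δ = 2!·8!·2!/13! = 1/38610
Racah Σ t=0..2: t=0:+1/2880 t=1:−1/576 t=2:+1/2880 = -1/960
⇒ 3j(5 2 5; 0 0 0)² = 10/429, sgn +1
Racah Σ t=0..0: t=0:+1/80640 = 1/80640
⇒ 3j(5 2 5; 5 -1 -4)² = 9/286, sgn -1
4πI² = N·(3j₀)²·(3jₘ)² = 75/169
I = -1·√(0.443787/4π) = -0.18792404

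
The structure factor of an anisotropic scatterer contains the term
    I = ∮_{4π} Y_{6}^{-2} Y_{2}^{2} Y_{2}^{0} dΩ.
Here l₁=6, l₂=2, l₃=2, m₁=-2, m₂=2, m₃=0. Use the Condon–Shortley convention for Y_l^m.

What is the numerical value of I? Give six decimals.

triangle: need 4≤l₃≤8, have 2; I=0

0.000000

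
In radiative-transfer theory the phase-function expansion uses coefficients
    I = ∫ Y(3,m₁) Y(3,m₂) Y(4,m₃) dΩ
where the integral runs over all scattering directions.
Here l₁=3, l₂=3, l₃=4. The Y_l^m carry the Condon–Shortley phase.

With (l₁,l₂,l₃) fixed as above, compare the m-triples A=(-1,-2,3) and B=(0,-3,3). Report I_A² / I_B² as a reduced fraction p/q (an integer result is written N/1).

2/9

Same 3,3,4: normalisation and zero-m 3j drop out of the ratio.
A: Δ: 2! 4! 4! / 11! → 1/34650; sum: t=0:+1/288 t=1:−1/144 = -1/288; 3j²(3 3 4; -1 -2 3) = Δ·Π!·Σ² = 1/99  (sign +1)
B: Δ: 2! 4! 4! / 11! → 1/34650; sum: t=0:+1/288 = 1/288; 3j²(3 3 4; 0 -3 3) = Δ·Π!·Σ² = 1/22  (sign -1)
I_A²/I_B² = (1/99)/(1/22) = 2/9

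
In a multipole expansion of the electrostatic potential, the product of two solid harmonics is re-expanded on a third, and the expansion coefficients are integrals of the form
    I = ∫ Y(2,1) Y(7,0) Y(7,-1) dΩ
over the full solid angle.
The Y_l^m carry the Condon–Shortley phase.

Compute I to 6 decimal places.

-0.026159

m-sum 0 ✓  L=16 even ✓  5≤7≤9 ✓
Π(2lᵢ+1) = 5×15×15 = 1125
triangle coeff Δ(2,7,7) = 1/185640
Σ_t [0,2]: t=0:+1/2419200 t=1:−1/518400 t=2:+1/2419200 = -1/907200
(3j)²=56/3315 [(2 7 7; 0 0 0)], sign=+1
Σ_t [0,1]: t=0:+1/1209600 t=1:−1/1036800 = -1/7257600
(3j)²=1/2210 [(2 7 7; 1 0 -1)], sign=-1
⇒ 4πI² = 420/48841
I = (-1)√(420/48841/(4π)) = -0.02615938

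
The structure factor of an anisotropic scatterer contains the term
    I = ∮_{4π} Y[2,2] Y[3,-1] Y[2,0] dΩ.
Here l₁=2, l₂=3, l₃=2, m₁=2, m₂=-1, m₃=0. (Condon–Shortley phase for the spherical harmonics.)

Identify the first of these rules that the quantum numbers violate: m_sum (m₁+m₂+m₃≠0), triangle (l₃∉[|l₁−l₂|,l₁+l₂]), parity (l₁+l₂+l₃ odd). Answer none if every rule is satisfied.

azimuthal sum: 2 − 1 + 0 = 1  ✗
1 ≤ 2 ≤ 5 (triangle on l)
L = 2 + 3 + 2 = 7 (odd)

m_sum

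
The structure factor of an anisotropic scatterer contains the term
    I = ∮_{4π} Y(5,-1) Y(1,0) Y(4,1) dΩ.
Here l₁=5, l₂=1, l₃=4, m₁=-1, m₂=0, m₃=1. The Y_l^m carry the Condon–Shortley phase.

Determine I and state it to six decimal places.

-0.240571

Checks pass: Σm=0; 10 even; l₃=4∈[4,6].
(2·5+1)(2·1+1)(2·4+1) = 297
Δ: 2! 8! 0! / 11! → 1/495
sum: t=1:−1/576 = -1/576
3j²(5 1 4; 0 0 0) = Δ·Π!·Σ² = 5/99  (sign -1)
sum: t=1:−1/720 = -1/720
3j²(5 1 4; -1 0 1) = Δ·Π!·Σ² = 8/165  (sign +1)
combine: 4πI² = 297·5/99·8/165 = 8/11
take √, sign -1: I = -0.24057125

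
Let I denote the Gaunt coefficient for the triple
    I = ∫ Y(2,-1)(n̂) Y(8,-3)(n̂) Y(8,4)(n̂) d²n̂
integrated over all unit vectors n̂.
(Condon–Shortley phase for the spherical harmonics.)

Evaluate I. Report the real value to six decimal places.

Rules hold: Σm=0, L=18 even, 6≤8≤10.
N = 5·17·17 = 1445
Δ = 2!·2!·14!/19! = 1/348840
Racah Σ t=0..2: t=0:+1/116121600 t=1:−1/25401600 t=2:+1/116121600 = -1/45158400
⇒ 3j(2 8 8; 0 0 0)² = 24/1615, sgn -1
Racah Σ t=1..2: t=1:−1/174182400 t=2:+1/479001600 = -1/273715200
⇒ 3j(2 8 8; -1 -3 4)² = 49/3876, sgn -1
4πI² = N·(3j₀)²·(3jₘ)² = 98/361
I = +1·√(0.271468/4π) = 0.14697873

0.146979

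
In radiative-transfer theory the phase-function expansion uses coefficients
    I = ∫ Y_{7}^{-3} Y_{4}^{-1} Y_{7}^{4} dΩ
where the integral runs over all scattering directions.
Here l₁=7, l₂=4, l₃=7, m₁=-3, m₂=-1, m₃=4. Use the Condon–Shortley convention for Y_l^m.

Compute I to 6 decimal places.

Rules hold: Σm=0, L=18 even, 3≤7≤11.
N = 15·9·15 = 2025
Δ = 4!·10!·4!/19! = 1/58198140
Racah Σ t=0..4: t=0:+1/17418240 t=1:−1/622080 t=2:+1/230400 t=3:−1/622080 t=4:+1/17418240 = 1/806400
⇒ 3j(7 4 7; 0 0 0)² = 2268/230945, sgn -1
Racah Σ t=0..3: t=0:+1/522547200 t=1:−1/8709120 t=2:+1/1935360 t=3:−1/4354560 = 13/74649600
⇒ 3j(7 4 7; -3 -1 4)² = 91/11628, sgn -1
4πI² = N·(3j₀)²·(3jₘ)² = 178605/1147619
I = +1·√(0.155631/4π) = 0.11128663

0.111287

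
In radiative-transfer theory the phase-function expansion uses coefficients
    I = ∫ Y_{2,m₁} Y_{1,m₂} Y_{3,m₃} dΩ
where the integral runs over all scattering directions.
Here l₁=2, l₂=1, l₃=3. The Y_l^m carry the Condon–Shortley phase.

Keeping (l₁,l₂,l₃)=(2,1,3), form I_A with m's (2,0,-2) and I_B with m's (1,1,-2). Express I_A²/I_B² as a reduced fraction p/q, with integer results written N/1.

1/2

Same 2,1,3: normalisation and zero-m 3j drop out of the ratio.
A: Δ: 0! 4! 2! / 7! → 1/105; sum: t=0:+1/24 = 1/24; 3j²(2 1 3; 2 0 -2) = Δ·Π!·Σ² = 1/21  (sign -1)
B: Δ: 0! 4! 2! / 7! → 1/105; sum: t=0:+1/12 = 1/12; 3j²(2 1 3; 1 1 -2) = Δ·Π!·Σ² = 2/21  (sign -1)
I_A²/I_B² = (1/21)/(2/21) = 1/2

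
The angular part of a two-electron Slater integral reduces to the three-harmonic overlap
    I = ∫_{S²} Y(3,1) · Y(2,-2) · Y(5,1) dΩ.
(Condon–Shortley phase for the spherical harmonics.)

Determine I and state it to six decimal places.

-0.092802

m-sum 0 ✓  L=10 even ✓  1≤5≤5 ✓
Π(2lᵢ+1) = 7×5×11 = 385
triangle coeff Δ(3,2,5) = 1/2310
Σ_t [0,0]: t=0:+1/144 = 1/144
(3j)²=10/231 [(3 2 5; 0 0 0)], sign=-1
Σ_t [0,0]: t=0:+1/1152 = 1/1152
(3j)²=1/154 [(3 2 5; 1 -2 1)], sign=+1
⇒ 4πI² = 25/231
I = (-1)√(25/231/(4π)) = -0.09280237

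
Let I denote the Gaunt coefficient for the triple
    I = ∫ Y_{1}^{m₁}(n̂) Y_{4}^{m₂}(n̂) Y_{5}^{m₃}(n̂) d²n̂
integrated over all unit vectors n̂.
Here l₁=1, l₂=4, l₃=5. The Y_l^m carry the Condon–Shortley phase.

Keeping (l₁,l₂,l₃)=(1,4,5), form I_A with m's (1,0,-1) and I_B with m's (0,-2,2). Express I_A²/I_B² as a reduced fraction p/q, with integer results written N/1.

5/7

l's match ⇒ only the (l;m) 3-j factors differ between A and B.
A: triangle coeff Δ(1,4,5) = 1/495; Σ_t [0,0]: t=0:+1/1152 = 1/1152; (3j)²=1/33 [(1 4 5; 1 0 -1)], sign=+1
B: triangle coeff Δ(1,4,5) = 1/495; Σ_t [0,0]: t=0:+1/1440 = 1/1440; (3j)²=7/165 [(1 4 5; 0 -2 2)], sign=-1
I_A²/I_B² = (1/33)/(7/165) = 5/7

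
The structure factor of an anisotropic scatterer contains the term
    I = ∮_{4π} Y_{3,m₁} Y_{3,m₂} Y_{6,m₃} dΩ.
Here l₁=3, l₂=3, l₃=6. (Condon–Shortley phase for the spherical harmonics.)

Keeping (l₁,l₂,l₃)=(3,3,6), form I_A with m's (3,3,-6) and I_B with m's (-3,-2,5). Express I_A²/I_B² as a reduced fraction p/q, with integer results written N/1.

Same 3,3,6: normalisation and zero-m 3j drop out of the ratio.
A: Δ: 0! 6! 6! / 13! → 1/12012; sum: t=0:+1/518400 = 1/518400; 3j²(3 3 6; 3 3 -6) = Δ·Π!·Σ² = 1/13  (sign +1)
B: Δ: 0! 6! 6! / 13! → 1/12012; sum: t=0:+1/86400 = 1/86400; 3j²(3 3 6; -3 -2 5) = Δ·Π!·Σ² = 1/26  (sign -1)
I_A²/I_B² = (1/13)/(1/26) = 2/1

2/1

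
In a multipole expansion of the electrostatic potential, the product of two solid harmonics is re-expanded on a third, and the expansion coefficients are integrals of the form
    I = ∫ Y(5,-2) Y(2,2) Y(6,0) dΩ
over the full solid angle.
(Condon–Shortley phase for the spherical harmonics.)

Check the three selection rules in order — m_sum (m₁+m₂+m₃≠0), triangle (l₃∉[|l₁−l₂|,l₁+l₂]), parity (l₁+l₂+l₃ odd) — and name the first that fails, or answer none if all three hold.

m₁+m₂+m₃ = -2 + 2 + 0 = 0  ✓
triangle: |5−2|=3 ≤ l₃=6 ≤ 5+2=7  ✓
parity: l₁+l₂+l₃ = 13 is odd  ✗

parity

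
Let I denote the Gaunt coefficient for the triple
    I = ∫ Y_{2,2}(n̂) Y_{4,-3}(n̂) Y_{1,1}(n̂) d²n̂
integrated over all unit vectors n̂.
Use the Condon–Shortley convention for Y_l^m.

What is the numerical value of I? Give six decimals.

0.000000

|2−4|≤1≤2+4 violated ⇒ I = 0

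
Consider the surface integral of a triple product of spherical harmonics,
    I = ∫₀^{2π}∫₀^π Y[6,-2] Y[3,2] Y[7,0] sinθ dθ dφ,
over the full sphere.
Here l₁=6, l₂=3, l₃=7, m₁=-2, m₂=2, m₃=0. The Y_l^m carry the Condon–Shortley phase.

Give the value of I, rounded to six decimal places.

-0.160413

m-sum 0 ✓  L=16 even ✓  3≤7≤9 ✓
Π(2lᵢ+1) = 13×7×15 = 1365
triangle coeff Δ(6,3,7) = 1/2042040
Σ_t [0,2]: t=0:+1/207360 t=1:−1/57600 t=2:+1/207360 = -1/129600
(3j)²=168/12155 [(6 3 7; 0 0 0)], sign=+1
Σ_t [1,2]: t=1:−1/725760 t=2:+1/207360 = 1/290304
(3j)²=125/7293 [(6 3 7; -2 2 0)], sign=-1
⇒ 4πI² = 147000/454597
I = (-1)√(147000/454597/(4π)) = -0.16041333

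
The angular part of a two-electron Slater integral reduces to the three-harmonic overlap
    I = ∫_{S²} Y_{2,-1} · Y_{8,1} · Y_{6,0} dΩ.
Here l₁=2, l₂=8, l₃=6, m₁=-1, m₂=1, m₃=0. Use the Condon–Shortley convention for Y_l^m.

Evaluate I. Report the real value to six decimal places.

-0.205780

Rules hold: Σm=0, L=16 even, 6≤6≤10.
N = 5·17·13 = 1105
Δ = 4!·0!·12!/17! = 1/30940
Racah Σ t=2..2: t=2:+1/2073600 = 1/2073600
⇒ 3j(2 8 6; 0 0 0)² = 28/1105, sgn +1
Racah Σ t=3..3: t=3:−1/3110400 = -1/3110400
⇒ 3j(2 8 6; -1 1 0)² = 21/1105, sgn -1
4πI² = N·(3j₀)²·(3jₘ)² = 588/1105
I = -1·√(0.532127/4π) = -0.20577973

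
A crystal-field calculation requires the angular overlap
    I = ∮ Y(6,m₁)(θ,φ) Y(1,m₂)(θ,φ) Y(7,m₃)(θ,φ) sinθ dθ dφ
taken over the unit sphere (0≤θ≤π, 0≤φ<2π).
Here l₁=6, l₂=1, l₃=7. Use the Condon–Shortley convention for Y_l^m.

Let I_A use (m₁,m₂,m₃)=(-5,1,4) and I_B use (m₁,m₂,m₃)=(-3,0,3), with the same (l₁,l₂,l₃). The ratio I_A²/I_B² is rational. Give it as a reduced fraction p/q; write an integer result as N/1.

3/40

l's match ⇒ only the (l;m) 3-j factors differ between A and B.
A: triangle coeff Δ(6,1,7) = 1/1365; Σ_t [0,0]: t=0:+1/79833600 = 1/79833600; (3j)²=1/455 [(6 1 7; -5 1 4)], sign=-1
B: triangle coeff Δ(6,1,7) = 1/1365; Σ_t [0,0]: t=0:+1/2177280 = 1/2177280; (3j)²=8/273 [(6 1 7; -3 0 3)], sign=+1
I_A²/I_B² = (1/455)/(8/273) = 3/40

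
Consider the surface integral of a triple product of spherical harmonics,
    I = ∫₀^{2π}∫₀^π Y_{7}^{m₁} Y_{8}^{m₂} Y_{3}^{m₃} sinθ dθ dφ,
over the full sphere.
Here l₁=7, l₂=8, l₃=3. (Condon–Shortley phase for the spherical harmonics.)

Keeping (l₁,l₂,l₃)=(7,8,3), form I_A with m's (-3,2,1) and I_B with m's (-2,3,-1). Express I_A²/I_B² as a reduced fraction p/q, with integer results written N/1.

Shared (l₁,l₂,l₃)=(7,8,3): N and (l;000)² cancel in I_A²/I_B².
A: Δ = 12!·2!·4!/19! = 1/5290740; Racah Σ t=8..10: t=8:+1/7741440 t=9:−1/13063680 t=10:+1/348364800 = 29/522547200; ⇒ 3j(7 8 3; -3 2 1)² = 1682/264537, sgn +1
B: Δ = 12!·2!·4!/19! = 1/5290740; Racah Σ t=7..9: t=7:−1/29030400 t=8:+1/5806080 t=9:−1/17418240 = 1/12441600; ⇒ 3j(7 8 3; -2 3 -1)² = 154/12597, sgn +1
I_A²/I_B² = (1682/264537)/(154/12597) = 841/1617

841/1617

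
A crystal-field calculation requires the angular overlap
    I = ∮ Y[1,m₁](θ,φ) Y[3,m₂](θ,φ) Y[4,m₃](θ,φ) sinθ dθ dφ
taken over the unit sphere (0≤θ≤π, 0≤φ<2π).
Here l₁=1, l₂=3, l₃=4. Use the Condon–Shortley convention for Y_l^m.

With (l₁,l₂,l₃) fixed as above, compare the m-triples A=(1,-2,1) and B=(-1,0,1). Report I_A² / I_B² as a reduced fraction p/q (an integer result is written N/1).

3/10

l's match ⇒ only the (l;m) 3-j factors differ between A and B.
A: triangle coeff Δ(1,3,4) = 1/252; Σ_t [0,0]: t=0:+1/240 = 1/240; (3j)²=1/84 [(1 3 4; 1 -2 1)], sign=-1
B: triangle coeff Δ(1,3,4) = 1/252; Σ_t [0,0]: t=0:+1/72 = 1/72; (3j)²=5/126 [(1 3 4; -1 0 1)], sign=-1
I_A²/I_B² = (1/84)/(5/126) = 3/10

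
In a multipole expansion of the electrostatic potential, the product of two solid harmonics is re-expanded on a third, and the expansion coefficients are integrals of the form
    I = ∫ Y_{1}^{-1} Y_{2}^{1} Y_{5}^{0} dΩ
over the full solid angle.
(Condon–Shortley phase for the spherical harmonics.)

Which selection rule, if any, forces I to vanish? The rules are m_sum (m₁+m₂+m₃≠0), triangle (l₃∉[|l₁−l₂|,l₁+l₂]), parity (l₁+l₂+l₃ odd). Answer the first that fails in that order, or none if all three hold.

triangle

m₁+m₂+m₃ = -1 + 1 + 0 = 0  ✓
triangle: |1−2|=1 ≤ l₃=5 ≤ 1+2=3  ✗
parity: l₁+l₂+l₃ = 8 is even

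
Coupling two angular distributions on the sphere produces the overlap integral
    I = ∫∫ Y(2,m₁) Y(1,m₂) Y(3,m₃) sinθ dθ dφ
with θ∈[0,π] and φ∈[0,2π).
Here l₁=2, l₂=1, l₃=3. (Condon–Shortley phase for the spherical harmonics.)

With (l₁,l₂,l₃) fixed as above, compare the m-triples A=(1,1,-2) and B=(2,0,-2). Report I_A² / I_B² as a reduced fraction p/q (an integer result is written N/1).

Same 2,1,3: normalisation and zero-m 3j drop out of the ratio.
A: Δ: 0! 4! 2! / 7! → 1/105; sum: t=0:+1/12 = 1/12; 3j²(2 1 3; 1 1 -2) = Δ·Π!·Σ² = 2/21  (sign -1)
B: Δ: 0! 4! 2! / 7! → 1/105; sum: t=0:+1/24 = 1/24; 3j²(2 1 3; 2 0 -2) = Δ·Π!·Σ² = 1/21  (sign -1)
I_A²/I_B² = (2/21)/(1/21) = 2/1

2/1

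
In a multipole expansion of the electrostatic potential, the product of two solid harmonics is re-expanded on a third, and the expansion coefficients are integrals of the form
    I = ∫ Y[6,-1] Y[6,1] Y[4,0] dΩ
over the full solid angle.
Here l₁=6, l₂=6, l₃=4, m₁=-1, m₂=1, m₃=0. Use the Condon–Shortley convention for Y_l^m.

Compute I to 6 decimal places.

-0.096546

Rules hold: Σm=0, L=16 even, 0≤4≤12.
N = 13·13·9 = 1521
Δ = 8!·4!·4!/17! = 1/15315300
Racah Σ t=2..6: t=2:+1/829440 t=3:−1/25920 t=4:+1/9216 t=5:−1/25920 t=6:+1/829440 = 7/207360
⇒ 3j(6 6 4; 0 0 0)² = 28/2431, sgn +1
Racah Σ t=3..7: t=3:−1/414720 t=4:+1/20736 t=5:−1/11520 t=6:+1/51840 t=7:−1/2903040 = -1/45360
⇒ 3j(6 6 4; -1 1 0)² = 1024/153153, sgn -1
4πI² = N·(3j₀)²·(3jₘ)² = 4096/34969
I = -1·√(0.117132/4π) = -0.09654581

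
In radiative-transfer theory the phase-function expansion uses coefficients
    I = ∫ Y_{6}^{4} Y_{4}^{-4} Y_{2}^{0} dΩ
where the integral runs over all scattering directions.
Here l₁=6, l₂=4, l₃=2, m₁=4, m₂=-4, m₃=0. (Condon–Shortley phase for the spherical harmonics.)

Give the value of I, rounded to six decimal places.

Rules hold: Σm=0, L=12 even, 2≤2≤10.
N = 13·9·5 = 585
Δ = 8!·4!·0!/13! = 1/6435
Racah Σ t=4..4: t=4:+1/2304 = 1/2304
⇒ 3j(6 4 2; 0 0 0)² = 5/143, sgn +1
Racah Σ t=0..0: t=0:+1/161280 = 1/161280
⇒ 3j(6 4 2; 4 -4 0)² = 1/143, sgn +1
4πI² = N·(3j₀)²·(3jₘ)² = 225/1573
I = +1·√(0.143039/4π) = 0.10668957

0.106690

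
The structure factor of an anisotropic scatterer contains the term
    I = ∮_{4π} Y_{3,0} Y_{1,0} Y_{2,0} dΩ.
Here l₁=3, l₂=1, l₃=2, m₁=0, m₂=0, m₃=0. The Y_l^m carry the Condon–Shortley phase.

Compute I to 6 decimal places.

Checks pass: Σm=0; 6 even; l₃=2∈[2,4].
(2·3+1)(2·1+1)(2·2+1) = 105
Δ: 2! 4! 0! / 7! → 1/105
sum: t=1:−1/4 = -1/4
3j²(3 1 2; 0 0 0) = Δ·Π!·Σ² = 3/35  (sign -1)
(m-triple is (0,0,0) — same symbol as above.)
combine: 4πI² = 105·3/35·3/35 = 27/35
take √, sign +1: I = 0.24776670

0.247767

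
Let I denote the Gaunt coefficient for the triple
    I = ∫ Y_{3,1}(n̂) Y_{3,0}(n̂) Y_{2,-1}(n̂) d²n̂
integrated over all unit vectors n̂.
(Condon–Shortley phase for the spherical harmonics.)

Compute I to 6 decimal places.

Rules hold: Σm=0, L=8 even, 0≤2≤6.
N = 7·7·5 = 245
Δ = 4!·2!·2!/9! = 1/3780
Racah Σ t=1..3: t=1:−1/24 t=2:+1/4 t=3:−1/24 = 1/6
⇒ 3j(3 3 2; 0 0 0)² = 4/105, sgn +1
Racah Σ t=1..2: t=1:−1/12 t=2:+1/8 = 1/24
⇒ 3j(3 3 2; 1 0 -1)² = 1/210, sgn -1
4πI² = N·(3j₀)²·(3jₘ)² = 2/45
I = -1·√(0.0444444/4π) = -0.05947080

-0.059471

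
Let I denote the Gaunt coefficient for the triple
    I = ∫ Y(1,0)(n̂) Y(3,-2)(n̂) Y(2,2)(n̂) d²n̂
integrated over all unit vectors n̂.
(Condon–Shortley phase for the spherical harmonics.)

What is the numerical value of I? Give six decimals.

0.184674

Rules hold: Σm=0, L=6 even, 2≤2≤4.
N = 3·7·5 = 105
Δ = 2!·0!·4!/7! = 1/105
Racah Σ t=1..1: t=1:−1/4 = -1/4
⇒ 3j(1 3 2; 0 0 0)² = 3/35, sgn -1
Racah Σ t=1..1: t=1:−1/24 = -1/24
⇒ 3j(1 3 2; 0 -2 2)² = 1/21, sgn -1
4πI² = N·(3j₀)²·(3jₘ)² = 3/7
I = +1·√(0.428571/4π) = 0.18467439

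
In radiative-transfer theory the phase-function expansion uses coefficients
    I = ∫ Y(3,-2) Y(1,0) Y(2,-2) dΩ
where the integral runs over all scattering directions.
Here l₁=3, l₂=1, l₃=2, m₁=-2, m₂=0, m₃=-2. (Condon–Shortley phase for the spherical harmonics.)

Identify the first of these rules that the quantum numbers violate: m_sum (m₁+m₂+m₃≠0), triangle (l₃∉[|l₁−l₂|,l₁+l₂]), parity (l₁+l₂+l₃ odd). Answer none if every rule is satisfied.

m₁+m₂+m₃ = -2 + 0 − 2 = -4  ✗
triangle: |3−1|=2 ≤ l₃=2 ≤ 3+1=4
parity: l₁+l₂+l₃ = 6 is even

m_sum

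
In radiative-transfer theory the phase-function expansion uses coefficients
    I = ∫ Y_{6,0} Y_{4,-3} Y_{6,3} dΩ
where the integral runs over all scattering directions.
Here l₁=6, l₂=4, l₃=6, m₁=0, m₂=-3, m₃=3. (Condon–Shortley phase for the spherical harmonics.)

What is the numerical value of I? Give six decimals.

0.109740

Rules hold: Σm=0, L=16 even, 2≤6≤10.
N = 13·9·13 = 1521
Δ = 4!·8!·4!/17! = 1/15315300
Racah Σ t=0..4: t=0:+1/829440 t=1:−1/25920 t=2:+1/9216 t=3:−1/25920 t=4:+1/829440 = 7/207360
⇒ 3j(6 4 6; 0 0 0)² = 28/2431, sgn +1
Racah Σ t=0..1: t=0:+1/207360 t=1:−1/103680 = -1/207360
⇒ 3j(6 4 6; 0 -3 3)² = 21/2431, sgn +1
4πI² = N·(3j₀)²·(3jₘ)² = 5292/34969
I = +1·√(0.151334/4π) = 0.10973960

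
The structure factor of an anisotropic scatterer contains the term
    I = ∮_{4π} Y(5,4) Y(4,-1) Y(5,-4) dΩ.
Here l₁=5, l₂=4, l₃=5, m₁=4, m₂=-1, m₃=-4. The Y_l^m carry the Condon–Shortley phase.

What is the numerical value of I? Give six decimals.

m-sum = 4 − 1 − 4 = -1 ≠ 0 ⇒ I = 0

0.000000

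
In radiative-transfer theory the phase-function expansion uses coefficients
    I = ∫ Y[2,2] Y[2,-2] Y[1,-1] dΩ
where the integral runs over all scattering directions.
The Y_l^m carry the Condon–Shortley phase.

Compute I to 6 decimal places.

2 − 2 − 1 = -1 ≠ 0: azimuthal integral kills it; I = 0

0.000000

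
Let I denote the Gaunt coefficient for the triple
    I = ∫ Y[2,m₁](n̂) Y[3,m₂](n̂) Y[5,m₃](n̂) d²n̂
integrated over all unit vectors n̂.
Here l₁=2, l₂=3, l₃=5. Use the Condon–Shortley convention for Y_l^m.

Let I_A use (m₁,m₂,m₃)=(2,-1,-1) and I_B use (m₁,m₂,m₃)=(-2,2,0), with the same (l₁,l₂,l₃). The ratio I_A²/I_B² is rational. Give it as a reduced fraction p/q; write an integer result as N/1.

3/1

Same 2,3,5: normalisation and zero-m 3j drop out of the ratio.
A: Δ: 0! 4! 6! / 11! → 1/2310; sum: t=0:+1/1152 = 1/1152; 3j²(2 3 5; 2 -1 -1) = Δ·Π!·Σ² = 1/154  (sign +1)
B: Δ: 0! 4! 6! / 11! → 1/2310; sum: t=0:+1/2880 = 1/2880; 3j²(2 3 5; -2 2 0) = Δ·Π!·Σ² = 1/462  (sign -1)
I_A²/I_B² = (1/154)/(1/462) = 3/1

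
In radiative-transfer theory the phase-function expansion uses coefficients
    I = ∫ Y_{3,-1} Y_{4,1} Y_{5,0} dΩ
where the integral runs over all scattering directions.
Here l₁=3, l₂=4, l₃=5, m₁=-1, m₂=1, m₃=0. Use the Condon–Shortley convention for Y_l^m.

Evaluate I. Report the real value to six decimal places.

Checks pass: Σm=0; 12 even; l₃=5∈[1,7].
(2·3+1)(2·4+1)(2·5+1) = 693
Δ: 2! 4! 6! / 13! → 1/180180
sum: t=0:+1/576 t=1:−1/144 t=2:+1/576 = -1/288
3j²(3 4 5; 0 0 0) = Δ·Π!·Σ² = 20/1001  (sign +1)
sum: t=0:+1/5760 t=1:−1/288 t=2:+1/288 = 1/5760
3j²(3 4 5; -1 1 0) = Δ·Π!·Σ² = 1/12012  (sign -1)
combine: 4πI² = 693·20/1001·1/12012 = 15/13013
take √, sign -1: I = -0.00957750

-0.009577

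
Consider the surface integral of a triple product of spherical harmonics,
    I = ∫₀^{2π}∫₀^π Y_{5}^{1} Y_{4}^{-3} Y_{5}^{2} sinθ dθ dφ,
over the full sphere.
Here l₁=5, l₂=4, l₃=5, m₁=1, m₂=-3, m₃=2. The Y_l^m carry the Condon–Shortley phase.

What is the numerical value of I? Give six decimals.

-0.048522

Rules hold: Σm=0, L=14 even, 1≤5≤9.
N = 11·9·11 = 1089
Δ = 4!·6!·4!/15! = 1/3153150
Racah Σ t=0..4: t=0:+1/69120 t=1:−1/1728 t=2:+1/576 t=3:−1/1728 t=4:+1/69120 = 7/11520
⇒ 3j(5 4 5; 0 0 0)² = 2/143, sgn -1
Racah Σ t=0..1: t=0:+1/6912 t=1:−1/5184 = -1/20736
⇒ 3j(5 4 5; 1 -3 2)² = 5/2574, sgn +1
4πI² = N·(3j₀)²·(3jₘ)² = 5/169
I = -1·√(0.0295858/4π) = -0.04852178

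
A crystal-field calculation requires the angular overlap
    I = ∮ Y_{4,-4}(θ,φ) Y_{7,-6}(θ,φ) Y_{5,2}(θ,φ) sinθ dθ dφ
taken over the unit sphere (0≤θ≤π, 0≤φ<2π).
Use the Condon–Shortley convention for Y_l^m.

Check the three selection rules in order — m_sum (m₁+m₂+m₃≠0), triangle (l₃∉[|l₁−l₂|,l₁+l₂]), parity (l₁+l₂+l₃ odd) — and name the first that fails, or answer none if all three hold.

azimuthal sum: -4 − 6 + 2 = -8  ✗
3 ≤ 5 ≤ 11 (triangle on l)
L = 4 + 7 + 5 = 16 (even)

m_sum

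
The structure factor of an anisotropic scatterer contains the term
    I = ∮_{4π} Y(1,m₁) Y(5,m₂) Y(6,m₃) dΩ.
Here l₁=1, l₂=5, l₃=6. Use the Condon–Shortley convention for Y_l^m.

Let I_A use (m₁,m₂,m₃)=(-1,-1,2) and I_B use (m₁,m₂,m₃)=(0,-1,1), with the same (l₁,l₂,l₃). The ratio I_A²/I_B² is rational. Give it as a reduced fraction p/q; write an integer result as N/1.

l's match ⇒ only the (l;m) 3-j factors differ between A and B.
A: triangle coeff Δ(1,5,6) = 1/858; Σ_t [0,0]: t=0:+1/34560 = 1/34560; (3j)²=14/429 [(1 5 6; -1 -1 2)], sign=+1
B: triangle coeff Δ(1,5,6) = 1/858; Σ_t [0,0]: t=0:+1/17280 = 1/17280; (3j)²=35/858 [(1 5 6; 0 -1 1)], sign=-1
I_A²/I_B² = (14/429)/(35/858) = 4/5

4/5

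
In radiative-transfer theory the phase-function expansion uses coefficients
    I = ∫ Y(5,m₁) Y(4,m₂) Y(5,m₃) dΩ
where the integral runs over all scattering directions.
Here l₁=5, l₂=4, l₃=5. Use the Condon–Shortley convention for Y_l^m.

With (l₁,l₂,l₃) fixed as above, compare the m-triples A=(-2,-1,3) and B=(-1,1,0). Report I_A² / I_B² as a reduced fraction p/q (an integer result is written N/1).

5/1

Same 5,4,5: normalisation and zero-m 3j drop out of the ratio.
A: Δ: 4! 6! 4! / 15! → 1/3153150; sum: t=1:−1/17280 t=2:+1/2880 t=3:−1/6912 = 1/6912; 3j²(5 4 5; -2 -1 3) = Δ·Π!·Σ² = 5/429  (sign +1)
B: Δ: 4! 6! 4! / 15! → 1/3153150; sum: t=1:−1/17280 t=2:+1/1152 t=3:−1/864 t=4:+1/6912 = -7/34560; 3j²(5 4 5; -1 1 0) = Δ·Π!·Σ² = 1/429  (sign +1)
I_A²/I_B² = (5/429)/(1/429) = 5/1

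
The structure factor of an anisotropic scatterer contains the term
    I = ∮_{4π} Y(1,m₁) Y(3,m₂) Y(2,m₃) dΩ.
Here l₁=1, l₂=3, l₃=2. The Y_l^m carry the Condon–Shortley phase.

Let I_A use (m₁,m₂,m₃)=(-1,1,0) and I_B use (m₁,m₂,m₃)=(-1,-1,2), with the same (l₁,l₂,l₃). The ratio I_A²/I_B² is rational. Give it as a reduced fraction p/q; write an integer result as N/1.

Shared (l₁,l₂,l₃)=(1,3,2): N and (l;000)² cancel in I_A²/I_B².
A: Δ = 2!·0!·4!/7! = 1/105; Racah Σ t=2..2: t=2:+1/8 = 1/8; ⇒ 3j(1 3 2; -1 1 0)² = 2/35, sgn +1
B: Δ = 2!·0!·4!/7! = 1/105; Racah Σ t=2..2: t=2:+1/48 = 1/48; ⇒ 3j(1 3 2; -1 -1 2)² = 1/105, sgn +1
I_A²/I_B² = (2/35)/(1/105) = 6/1

6/1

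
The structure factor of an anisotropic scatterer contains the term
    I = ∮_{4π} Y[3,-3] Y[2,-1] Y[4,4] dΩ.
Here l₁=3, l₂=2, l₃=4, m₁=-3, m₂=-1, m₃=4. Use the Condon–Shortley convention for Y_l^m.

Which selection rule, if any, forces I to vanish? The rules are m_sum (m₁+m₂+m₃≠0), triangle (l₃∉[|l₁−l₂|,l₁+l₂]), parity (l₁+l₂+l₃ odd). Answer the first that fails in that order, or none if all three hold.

parity

azimuthal sum: -3 − 1 + 4 = 0  ✓
1 ≤ 4 ≤ 5 (triangle on l)  ✓
L = 3 + 2 + 4 = 9 (odd)  ✗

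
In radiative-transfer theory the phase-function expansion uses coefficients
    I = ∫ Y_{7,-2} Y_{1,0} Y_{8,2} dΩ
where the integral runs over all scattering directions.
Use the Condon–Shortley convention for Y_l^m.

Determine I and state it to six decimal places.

0.237007

Rules hold: Σm=0, L=16 even, 6≤8≤8.
N = 15·3·17 = 765
Δ = 0!·14!·2!/17! = 1/2040
Racah Σ t=0..0: t=0:+1/25401600 = 1/25401600
⇒ 3j(7 1 8; 0 0 0)² = 8/255, sgn +1
Racah Σ t=0..0: t=0:+1/43545600 = 1/43545600
⇒ 3j(7 1 8; -2 0 2)² = 1/34, sgn +1
4πI² = N·(3j₀)²·(3jₘ)² = 12/17
I = +1·√(0.705882/4π) = 0.23700703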